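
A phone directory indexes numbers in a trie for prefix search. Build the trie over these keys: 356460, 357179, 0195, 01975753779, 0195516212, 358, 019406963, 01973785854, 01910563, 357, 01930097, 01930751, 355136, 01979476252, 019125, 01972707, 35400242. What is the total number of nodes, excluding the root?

78

For each word, the new-node count is its length minus the longest prefix already in the trie:
  "356460" → 6 new (3, 5, 6, 4, 6, 0)
  "357179" → prefix "35" already present; 4 new (7, 1, 7, 9)
  "0195" → 4 new (0, 1, 9, 5)
  "01975753779" → prefix "019" already present; 8 new (7, 5, 7, 5, 3, 7, 7, 9)
  "0195516212" → prefix "0195" already present; 6 new (5, 1, 6, 2, 1, 2)
  "358" → prefix "35" already present; 1 new (8)
  "019406963" → prefix "019" already present; 6 new (4, 0, 6, 9, 6, 3)
  "01973785854" → prefix "0197" already present; 7 new (3, 7, 8, 5, 8, 5, 4)
  "01910563" → prefix "019" already present; 5 new (1, 0, 5, 6, 3)
  "357" → prefix "357" already present; 0 new (none)
  "01930097" → prefix "019" already present; 5 new (3, 0, 0, 9, 7)
  "01930751" → prefix "01930" already present; 3 new (7, 5, 1)
  "355136" → prefix "35" already present; 4 new (5, 1, 3, 6)
  "01979476252" → prefix "0197" already present; 7 new (9, 4, 7, 6, 2, 5, 2)
  "019125" → prefix "0191" already present; 2 new (2, 5)
  "01972707" → prefix "0197" already present; 4 new (2, 7, 0, 7)
  "35400242" → prefix "35" already present; 6 new (4, 0, 0, 2, 4, 2)
Total nodes = 6 + 4 + 4 + 8 + 6 + 1 + 6 + 7 + 5 + 0 + 5 + 3 + 4 + 7 + 2 + 4 + 6 = 78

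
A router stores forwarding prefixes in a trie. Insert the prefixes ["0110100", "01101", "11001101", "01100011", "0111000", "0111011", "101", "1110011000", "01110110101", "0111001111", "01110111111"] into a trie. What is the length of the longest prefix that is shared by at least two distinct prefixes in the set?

7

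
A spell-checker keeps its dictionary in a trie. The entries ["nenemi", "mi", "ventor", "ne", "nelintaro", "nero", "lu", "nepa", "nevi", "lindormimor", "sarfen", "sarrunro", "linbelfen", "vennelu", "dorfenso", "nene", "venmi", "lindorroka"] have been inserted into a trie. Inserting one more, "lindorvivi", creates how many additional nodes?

4

The longest prefix of "lindorvivi" already in the trie is "lindor" (length 6).
So 10 − 6 = 4 new nodes.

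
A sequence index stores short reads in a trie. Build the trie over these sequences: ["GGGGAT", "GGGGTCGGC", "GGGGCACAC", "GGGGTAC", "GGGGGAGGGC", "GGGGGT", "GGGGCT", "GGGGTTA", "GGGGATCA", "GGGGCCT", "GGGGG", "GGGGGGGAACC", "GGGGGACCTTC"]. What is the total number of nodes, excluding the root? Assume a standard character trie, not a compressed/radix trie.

43

Count nodes per top-level branch (shared prefixes stored once):
  'G'-branch (GGGGAT, GGGGATCA, GGGGCACAC, GGGGCCT, GGGGCT, GGGGG, GGGGGACCTTC, GGGGGAGGGC, GGGGGGGAACC, GGGGGT, GGGGTAC, GGGGTCGGC, GGGGTTA): 43 nodes
Sum: 43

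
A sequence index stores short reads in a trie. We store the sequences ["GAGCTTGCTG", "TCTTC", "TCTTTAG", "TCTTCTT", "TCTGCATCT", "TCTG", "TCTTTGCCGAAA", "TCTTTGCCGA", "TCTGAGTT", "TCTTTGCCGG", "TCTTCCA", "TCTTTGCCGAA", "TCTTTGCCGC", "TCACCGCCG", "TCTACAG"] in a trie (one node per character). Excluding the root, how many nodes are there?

52

For each word, the new-node count is its length minus the longest prefix already in the trie:
  "GAGCTTGCTG" → 10 new (G, A, G, C, T, T, G, C, T, G)
  "TCTTC" → 5 new (T, C, T, T, C)
  "TCTTTAG" → prefix "TCTT" already present; 3 new (T, A, G)
  "TCTTCTT" → prefix "TCTTC" already present; 2 new (T, T)
  "TCTGCATCT" → prefix "TCT" already present; 6 new (G, C, A, T, C, T)
  "TCTG" → prefix "TCTG" already present; 0 new (none)
  "TCTTTGCCGAAA" → prefix "TCTTT" already present; 7 new (G, C, C, G, A, A, A)
  "TCTTTGCCGA" → prefix "TCTTTGCCGA" already present; 0 new (none)
  "TCTGAGTT" → prefix "TCTG" already present; 4 new (A, G, T, T)
  "TCTTTGCCGG" → prefix "TCTTTGCCG" already present; 1 new (G)
  "TCTTCCA" → prefix "TCTTC" already present; 2 new (C, A)
  "TCTTTGCCGAA" → prefix "TCTTTGCCGAA" already present; 0 new (none)
  "TCTTTGCCGC" → prefix "TCTTTGCCG" already present; 1 new (C)
  "TCACCGCCG" → prefix "TC" already present; 7 new (A, C, C, G, C, C, G)
  "TCTACAG" → prefix "TCT" already present; 4 new (A, C, A, G)
Total nodes = 10 + 5 + 3 + 2 + 6 + 0 + 7 + 0 + 4 + 1 + 2 + 0 + 1 + 7 + 4 = 52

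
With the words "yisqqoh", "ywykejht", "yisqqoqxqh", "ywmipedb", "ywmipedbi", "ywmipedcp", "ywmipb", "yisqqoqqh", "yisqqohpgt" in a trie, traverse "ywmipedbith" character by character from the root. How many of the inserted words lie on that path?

2

Check each prefix of "ywmipedbith" against the stored set — each match is an end-marker on the path.
Prefixes of the query that are stored words: "ywmipedb", "ywmipedbi"
Count: 2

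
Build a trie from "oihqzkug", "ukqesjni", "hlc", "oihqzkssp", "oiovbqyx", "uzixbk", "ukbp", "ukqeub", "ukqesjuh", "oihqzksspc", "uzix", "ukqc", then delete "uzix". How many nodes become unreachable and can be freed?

0

After clearing the end-marker at "uzix", prune upward until reaching a node still needed by another word.
Every node on "uzix" is still needed (e.g. by "uzixbk"), so nothing is freed.
Nodes removed: 0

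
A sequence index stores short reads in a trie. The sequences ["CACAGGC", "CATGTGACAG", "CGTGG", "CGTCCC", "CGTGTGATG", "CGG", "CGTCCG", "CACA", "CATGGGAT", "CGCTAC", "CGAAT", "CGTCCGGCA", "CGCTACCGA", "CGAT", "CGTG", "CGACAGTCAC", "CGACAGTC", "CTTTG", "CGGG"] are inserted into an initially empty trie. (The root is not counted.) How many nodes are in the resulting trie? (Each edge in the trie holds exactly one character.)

59

Trace insertions, counting only characters that open a new branch:
  "CACAGGC" → 7 new (C, A, C, A, G, G, C)
  "CATGTGACAG" → prefix "CA" already present; 8 new (T, G, T, G, A, C, A, G)
  "CGTGG" → prefix "C" already present; 4 new (G, T, G, G)
  "CGTCCC" → prefix "CGT" already present; 3 new (C, C, C)
  "CGTGTGATG" → prefix "CGTG" already present; 5 new (T, G, A, T, G)
  "CGG" → prefix "CG" already present; 1 new (G)
  "CGTCCG" → prefix "CGTCC" already present; 1 new (G)
  "CACA" → prefix "CACA" already present; 0 new (none)
  "CATGGGAT" → prefix "CATG" already present; 4 new (G, G, A, T)
  "CGCTAC" → prefix "CG" already present; 4 new (C, T, A, C)
  "CGAAT" → prefix "CG" already present; 3 new (A, A, T)
  "CGTCCGGCA" → prefix "CGTCCG" already present; 3 new (G, C, A)
  "CGCTACCGA" → prefix "CGCTAC" already present; 3 new (C, G, A)
  "CGAT" → prefix "CGA" already present; 1 new (T)
  "CGTG" → prefix "CGTG" already present; 0 new (none)
  "CGACAGTCAC" → prefix "CGA" already present; 7 new (C, A, G, T, C, A, C)
  "CGACAGTC" → prefix "CGACAGTC" already present; 0 new (none)
  "CTTTG" → prefix "C" already present; 4 new (T, T, T, G)
  "CGGG" → prefix "CGG" already present; 1 new (G)
Total nodes = 7 + 8 + 4 + 3 + 5 + 1 + 1 + 0 + 4 + 4 + 3 + 3 + 3 + 1 + 0 + 7 + 0 + 4 + 1 = 59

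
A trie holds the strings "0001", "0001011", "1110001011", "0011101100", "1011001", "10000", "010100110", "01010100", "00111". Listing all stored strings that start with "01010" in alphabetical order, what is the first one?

DFS of the "01010" subtree visits, in order: "010100110", "01010100"
Position 1: 010100110

010100110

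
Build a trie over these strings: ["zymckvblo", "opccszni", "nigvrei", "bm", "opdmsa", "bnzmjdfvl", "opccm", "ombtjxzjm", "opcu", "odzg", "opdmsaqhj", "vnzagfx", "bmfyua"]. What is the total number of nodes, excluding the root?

65

Count nodes per top-level branch (shared prefixes stored once):
  'b'-branch (bm, bmfyua, bnzmjdfvl): 14 nodes
  'n'-branch (nigvrei): 7 nodes
  'o'-branch (odzg, ombtjxzjm, opccm, opccszni, opcu, opdmsa, opdmsaqhj): 28 nodes
  'v'-branch (vnzagfx): 7 nodes
  'z'-branch (zymckvblo): 9 nodes
Sum: 65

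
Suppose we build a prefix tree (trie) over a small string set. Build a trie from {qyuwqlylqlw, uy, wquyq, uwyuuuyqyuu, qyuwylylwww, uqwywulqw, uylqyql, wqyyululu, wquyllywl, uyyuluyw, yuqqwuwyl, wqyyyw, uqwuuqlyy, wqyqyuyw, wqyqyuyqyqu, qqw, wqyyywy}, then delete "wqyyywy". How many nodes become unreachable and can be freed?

After clearing the end-marker at "wqyyywy", prune upward until reaching a node still needed by another word.
The suffix "y" (1 node) is used only by "wqyyywy"; "wqyyyw" is itself a stored word, so pruning stops there.
Nodes removed: 1

1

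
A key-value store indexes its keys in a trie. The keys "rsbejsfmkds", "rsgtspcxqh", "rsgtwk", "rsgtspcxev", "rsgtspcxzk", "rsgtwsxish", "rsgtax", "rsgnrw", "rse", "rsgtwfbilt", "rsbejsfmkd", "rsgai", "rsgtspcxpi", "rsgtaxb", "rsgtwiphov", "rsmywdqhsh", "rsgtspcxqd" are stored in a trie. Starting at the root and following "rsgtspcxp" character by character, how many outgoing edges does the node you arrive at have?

1

Walk "rsgtspcxp" from the root, arriving at one node.
Distinct next characters after "rsgtspcxp": i.
That node has 1 child edge.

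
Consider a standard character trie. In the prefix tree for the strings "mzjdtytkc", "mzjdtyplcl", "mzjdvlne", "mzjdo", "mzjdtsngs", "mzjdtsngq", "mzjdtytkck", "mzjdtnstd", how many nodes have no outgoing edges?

7

A leaf is a node with no children — equivalently, the end of a word that is not a proper prefix of any other stored word.
Those words: "mzjdo", "mzjdtnstd", "mzjdtsngq", "mzjdtsngs", "mzjdtyplcl", "mzjdtytkck", "mzjdvlne"
Leaf count: 7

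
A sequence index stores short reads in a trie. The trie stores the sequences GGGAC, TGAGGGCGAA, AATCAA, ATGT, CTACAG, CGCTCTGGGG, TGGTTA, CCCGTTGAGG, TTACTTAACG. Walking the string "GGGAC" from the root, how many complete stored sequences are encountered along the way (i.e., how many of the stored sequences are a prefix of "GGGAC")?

1

Walk "GGGAC" from the root; an end-of-word marker is hit whenever a stored word is a prefix of "GGGAC".
Prefixes of the query that are stored words: "GGGAC"
Count: 1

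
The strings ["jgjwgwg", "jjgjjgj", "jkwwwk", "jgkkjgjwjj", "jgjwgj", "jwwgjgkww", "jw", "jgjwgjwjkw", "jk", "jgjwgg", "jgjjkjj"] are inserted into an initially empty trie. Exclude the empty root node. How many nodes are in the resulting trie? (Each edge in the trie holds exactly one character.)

Trace insertions, counting only characters that open a new branch:
  "jgjwgwg" → 7 new (j, g, j, w, g, w, g)
  "jjgjjgj" → prefix "j" already present; 6 new (j, g, j, j, g, j)
  "jkwwwk" → prefix "j" already present; 5 new (k, w, w, w, k)
  "jgkkjgjwjj" → prefix "jg" already present; 8 new (k, k, j, g, j, w, j, j)
  "jgjwgj" → prefix "jgjwg" already present; 1 new (j)
  "jwwgjgkww" → prefix "j" already present; 8 new (w, w, g, j, g, k, w, w)
  "jw" → prefix "jw" already present; 0 new (none)
  "jgjwgjwjkw" → prefix "jgjwgj" already present; 4 new (w, j, k, w)
  "jk" → prefix "jk" already present; 0 new (none)
  "jgjwgg" → prefix "jgjwg" already present; 1 new (g)
  "jgjjkjj" → prefix "jgj" already present; 4 new (j, k, j, j)
Total nodes = 7 + 6 + 5 + 8 + 1 + 8 + 0 + 4 + 0 + 1 + 4 = 44

44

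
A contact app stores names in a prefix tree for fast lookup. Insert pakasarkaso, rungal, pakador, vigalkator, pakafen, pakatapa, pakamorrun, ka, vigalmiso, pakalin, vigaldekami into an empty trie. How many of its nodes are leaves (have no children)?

11

A leaf is a node with no children — equivalently, the end of a word that is not a proper prefix of any other stored word.
Those words: "ka", "pakador", "pakafen", "pakalin", "pakamorrun", "pakasarkaso", "pakatapa", "rungal", "vigaldekami", "vigalkator", "vigalmiso"
Leaf count: 11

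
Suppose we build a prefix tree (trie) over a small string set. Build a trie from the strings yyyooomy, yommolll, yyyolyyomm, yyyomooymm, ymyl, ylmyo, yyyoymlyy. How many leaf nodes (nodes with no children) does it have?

7

Leaves are exactly the stored words that no other stored word extends.
Those words: "ylmyo", "ymyl", "yommolll", "yyyolyyomm", "yyyomooymm", "yyyooomy", "yyyoymlyy"
Leaf count: 7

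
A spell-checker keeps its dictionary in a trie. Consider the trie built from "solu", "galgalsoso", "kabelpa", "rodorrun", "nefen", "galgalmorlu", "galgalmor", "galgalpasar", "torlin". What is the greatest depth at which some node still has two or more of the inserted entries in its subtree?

Equivalently: take the maximum, over all pairs, of their longest common prefix length.
"galgalmor" and "galgalmorlu" agree on "galgalmor" (9 characters) before diverging; nothing deeper is shared.
Longest shared-prefix length: 9

9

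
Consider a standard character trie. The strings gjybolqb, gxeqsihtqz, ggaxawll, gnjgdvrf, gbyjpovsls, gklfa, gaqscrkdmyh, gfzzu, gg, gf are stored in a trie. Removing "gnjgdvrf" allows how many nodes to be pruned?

A node on "gnjgdvrf"'s path can go only if nothing else ends at it or branches off below it.
The suffix "njgdvrf" (7 nodes) is used only by "gnjgdvrf"; the node for "g" still has the child "j", so pruning stops there.
Nodes removed: 7

7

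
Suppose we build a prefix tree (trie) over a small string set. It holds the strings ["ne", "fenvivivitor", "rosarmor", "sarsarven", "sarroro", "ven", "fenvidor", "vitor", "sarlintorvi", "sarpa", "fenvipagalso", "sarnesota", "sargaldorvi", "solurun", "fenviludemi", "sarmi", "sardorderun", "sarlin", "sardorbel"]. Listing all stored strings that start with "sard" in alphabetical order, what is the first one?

Filter for "sard…" and sort: "sardorbel", "sardorderun"
Position 1: sardorbel

sardorbel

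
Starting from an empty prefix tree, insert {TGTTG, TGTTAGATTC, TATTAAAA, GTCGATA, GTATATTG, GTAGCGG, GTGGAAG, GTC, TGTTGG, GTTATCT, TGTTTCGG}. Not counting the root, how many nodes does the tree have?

50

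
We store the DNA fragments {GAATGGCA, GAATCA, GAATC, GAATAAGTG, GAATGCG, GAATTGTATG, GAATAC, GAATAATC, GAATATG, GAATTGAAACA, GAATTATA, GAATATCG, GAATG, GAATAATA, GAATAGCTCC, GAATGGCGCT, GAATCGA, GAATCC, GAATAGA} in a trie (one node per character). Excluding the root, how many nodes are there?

Count nodes per top-level branch (shared prefixes stored once):
  'G'-branch (GAATAAGTG, GAATAATA, GAATAATC, GAATAC, GAATAGA, GAATAGCTCC, GAATATCG, GAATATG, GAATC, GAATCA, GAATCC, GAATCGA, GAATG, GAATGCG, GAATGGCA, GAATGGCGCT, GAATTATA, GAATTGAAACA, GAATTGTATG): 51 nodes
Sum: 51

51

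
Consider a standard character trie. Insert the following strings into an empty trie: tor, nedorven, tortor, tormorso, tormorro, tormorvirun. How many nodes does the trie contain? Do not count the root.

Trace insertions, counting only characters that open a new branch:
  "tor" → 3 new (t, o, r)
  "nedorven" → 8 new (n, e, d, o, r, v, e, n)
  "tortor" → prefix "tor" already present; 3 new (t, o, r)
  "tormorso" → prefix "tor" already present; 5 new (m, o, r, s, o)
  "tormorro" → prefix "tormor" already present; 2 new (r, o)
  "tormorvirun" → prefix "tormor" already present; 5 new (v, i, r, u, n)
Total nodes = 3 + 8 + 3 + 5 + 2 + 5 = 26

26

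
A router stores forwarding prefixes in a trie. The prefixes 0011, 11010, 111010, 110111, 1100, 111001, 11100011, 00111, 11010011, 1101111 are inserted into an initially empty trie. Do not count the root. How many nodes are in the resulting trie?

Count nodes per top-level branch (shared prefixes stored once):
  '0'-branch (0011, 00111): 5 nodes
  '1'-branch (1100, 11010, 11010011, 110111, 1101111, 11100011, 111001, 111010): 21 nodes
Sum: 26

26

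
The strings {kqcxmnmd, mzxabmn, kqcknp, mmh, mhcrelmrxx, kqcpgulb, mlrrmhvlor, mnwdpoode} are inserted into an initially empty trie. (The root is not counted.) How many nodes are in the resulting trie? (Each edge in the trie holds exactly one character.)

51

Count nodes per top-level branch (shared prefixes stored once):
  'k'-branch (kqcknp, kqcpgulb, kqcxmnmd): 16 nodes
  'm'-branch (mhcrelmrxx, mlrrmhvlor, mmh, mnwdpoode, mzxabmn): 35 nodes
Sum: 51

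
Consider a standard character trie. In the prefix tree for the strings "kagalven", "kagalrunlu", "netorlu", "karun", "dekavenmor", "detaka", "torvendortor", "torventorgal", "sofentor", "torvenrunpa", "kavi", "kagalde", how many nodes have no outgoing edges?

Leaves are exactly the stored words that no other stored word extends.
Those words: "dekavenmor", "detaka", "kagalde", "kagalrunlu", "kagalven", "karun", "kavi", "netorlu", "sofentor", "torvendortor", "torvenrunpa", "torventorgal"
Leaf count: 12

12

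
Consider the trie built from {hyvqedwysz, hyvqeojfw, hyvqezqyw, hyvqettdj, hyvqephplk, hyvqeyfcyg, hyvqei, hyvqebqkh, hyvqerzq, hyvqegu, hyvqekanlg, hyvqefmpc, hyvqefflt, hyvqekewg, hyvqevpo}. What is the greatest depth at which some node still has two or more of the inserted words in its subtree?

Equivalently: take the maximum, over all pairs, of their longest common prefix length.
e.g. "hyvqefflt" and "hyvqefmpc" share the prefix "hyvqef" of length 6; no pair shares a longer one.
Longest shared-prefix length: 6

6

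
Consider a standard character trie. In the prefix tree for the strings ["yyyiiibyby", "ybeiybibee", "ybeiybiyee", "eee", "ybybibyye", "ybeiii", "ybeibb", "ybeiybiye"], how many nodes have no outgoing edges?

Leaves are exactly the stored words that no other stored word extends.
Those words: "eee", "ybeibb", "ybeiii", "ybeiybibee", "ybeiybiyee", "ybybibyye", "yyyiiibyby"
Leaf count: 7

7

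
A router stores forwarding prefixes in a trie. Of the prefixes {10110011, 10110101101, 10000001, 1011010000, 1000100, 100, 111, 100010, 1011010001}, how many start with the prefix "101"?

Traverse to the node for "101", then collect every word in that subtree.
Words under "101": 10110011, 1011010000, 1011010001, 10110101101
Count: 4

4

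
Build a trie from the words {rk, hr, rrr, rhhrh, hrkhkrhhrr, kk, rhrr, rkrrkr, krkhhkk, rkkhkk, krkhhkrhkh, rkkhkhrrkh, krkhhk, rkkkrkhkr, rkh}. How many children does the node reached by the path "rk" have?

3

The children of the "rk" node are the distinct next characters among strings starting with "rk".
Characters that immediately follow "rk" among the stored strings: {h, k, r}.
That node has 3 child edges.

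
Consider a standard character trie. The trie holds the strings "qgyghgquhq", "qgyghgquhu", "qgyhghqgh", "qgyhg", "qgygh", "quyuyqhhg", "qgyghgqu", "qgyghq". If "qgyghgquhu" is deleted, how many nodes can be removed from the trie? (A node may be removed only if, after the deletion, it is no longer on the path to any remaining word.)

After clearing the end-marker at "qgyghgquhu", prune upward until reaching a node still needed by another word.
The suffix "u" (1 node) is used only by "qgyghgquhu"; the node for "qgyghgquh" still has the child "q", so pruning stops there.
Nodes removed: 1

1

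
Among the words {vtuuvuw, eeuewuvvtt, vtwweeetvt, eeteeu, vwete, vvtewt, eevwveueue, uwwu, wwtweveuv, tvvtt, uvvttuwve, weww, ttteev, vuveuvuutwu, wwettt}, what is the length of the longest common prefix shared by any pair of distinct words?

The deepest shared node is where two words last agree before diverging.
e.g. "eeteeu" and "eeuewuvvtt" share the prefix "ee" of length 2; no pair shares a longer one.
Longest shared-prefix length: 2

2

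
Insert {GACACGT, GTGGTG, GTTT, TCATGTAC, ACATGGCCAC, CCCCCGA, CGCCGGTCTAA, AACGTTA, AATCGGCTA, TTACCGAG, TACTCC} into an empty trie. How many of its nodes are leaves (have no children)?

11

Leaves are exactly the stored words that no other stored word extends.
Those words: "AACGTTA", "AATCGGCTA", "ACATGGCCAC", "CCCCCGA", "CGCCGGTCTAA", "GACACGT", "GTGGTG", "GTTT", "TACTCC", "TCATGTAC", "TTACCGAG"
Leaf count: 11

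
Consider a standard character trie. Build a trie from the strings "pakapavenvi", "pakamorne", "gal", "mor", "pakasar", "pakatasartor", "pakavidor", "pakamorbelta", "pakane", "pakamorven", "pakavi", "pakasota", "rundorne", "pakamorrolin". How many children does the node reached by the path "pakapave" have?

1

Follow the path "pakapave" to its node, then look at its outgoing edges.
Distinct next characters after "pakapave": n.
That node has 1 child edge.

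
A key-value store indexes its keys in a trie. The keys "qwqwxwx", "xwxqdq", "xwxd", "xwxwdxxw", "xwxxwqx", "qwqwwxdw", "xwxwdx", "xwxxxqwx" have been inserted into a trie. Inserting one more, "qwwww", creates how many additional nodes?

Walking "qwwww" from the root, the first 2 characters ("qw") follow existing edges; "w" is the first miss.
New nodes needed: |"qwwww"| − 2 = 5 − 2 = 3.

3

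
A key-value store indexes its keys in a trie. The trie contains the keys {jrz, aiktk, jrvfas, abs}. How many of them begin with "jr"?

Traverse to the node for "jr", then collect every word in that subtree.
Words under "jr": jrvfas, jrz
Count: 2

2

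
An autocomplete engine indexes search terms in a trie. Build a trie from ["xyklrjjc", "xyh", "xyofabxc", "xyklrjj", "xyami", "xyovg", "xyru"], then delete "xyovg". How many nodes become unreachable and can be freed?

Walk "xyovg" from the leaf back toward the root, removing each node that no remaining word uses.
The suffix "vg" (2 nodes) is used only by "xyovg"; the node for "xyo" still has the child "f", so pruning stops there.
Nodes removed: 2

2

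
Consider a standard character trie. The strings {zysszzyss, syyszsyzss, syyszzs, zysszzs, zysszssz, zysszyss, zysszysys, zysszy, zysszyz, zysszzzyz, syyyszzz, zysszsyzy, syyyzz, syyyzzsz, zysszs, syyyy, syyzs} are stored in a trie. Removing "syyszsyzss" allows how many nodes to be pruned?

5

Walk "syyszsyzss" from the leaf back toward the root, removing each node that no remaining word uses.
The suffix "syzss" (5 nodes) is used only by "syyszsyzss"; the node for "syysz" still has the child "z", so pruning stops there.
Nodes removed: 5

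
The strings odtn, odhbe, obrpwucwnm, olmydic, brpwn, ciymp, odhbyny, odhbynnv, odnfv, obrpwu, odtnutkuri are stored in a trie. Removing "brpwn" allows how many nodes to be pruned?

Walk "brpwn" from the leaf back toward the root, removing each node that no remaining word uses.
No other word shares any prefix with "brpwn", so all 5 of its nodes go.
Nodes removed: 5

5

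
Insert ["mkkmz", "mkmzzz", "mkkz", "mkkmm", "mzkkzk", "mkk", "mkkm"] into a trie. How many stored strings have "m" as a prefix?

Traverse to the node for "m", then collect every word in that subtree.
Matches: "mkk", "mkkm", "mkkmm", "mkkmz", "mkkz", "mkmzzz", "mzkkzk"
Count: 7

7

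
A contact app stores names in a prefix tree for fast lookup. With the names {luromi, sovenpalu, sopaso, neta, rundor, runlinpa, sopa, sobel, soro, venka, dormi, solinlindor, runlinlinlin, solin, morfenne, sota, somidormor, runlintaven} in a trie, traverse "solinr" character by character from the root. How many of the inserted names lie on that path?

1

Traverse "solinr" character by character; count nodes along the way that are marked as word ends.
Prefixes of the query that are stored words: "solin"
Count: 1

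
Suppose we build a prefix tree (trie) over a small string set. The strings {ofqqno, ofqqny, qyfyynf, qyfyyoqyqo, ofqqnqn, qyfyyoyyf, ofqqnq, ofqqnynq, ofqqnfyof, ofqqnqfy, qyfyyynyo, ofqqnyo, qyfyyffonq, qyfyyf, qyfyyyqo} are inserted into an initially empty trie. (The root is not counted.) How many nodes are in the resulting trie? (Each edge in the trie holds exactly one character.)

44

Insert word by word; a character creates a node only if that edge doesn't already exist:
  "ofqqno" → 6 new (o, f, q, q, n, o)
  "ofqqny" → prefix "ofqqn" already present; 1 new (y)
  "qyfyynf" → 7 new (q, y, f, y, y, n, f)
  "qyfyyoqyqo" → prefix "qyfyy" already present; 5 new (o, q, y, q, o)
  "ofqqnqn" → prefix "ofqqn" already present; 2 new (q, n)
  "qyfyyoyyf" → prefix "qyfyyo" already present; 3 new (y, y, f)
  "ofqqnq" → prefix "ofqqnq" already present; 0 new (none)
  "ofqqnynq" → prefix "ofqqny" already present; 2 new (n, q)
  "ofqqnfyof" → prefix "ofqqn" already present; 4 new (f, y, o, f)
  "ofqqnqfy" → prefix "ofqqnq" already present; 2 new (f, y)
  "qyfyyynyo" → prefix "qyfyy" already present; 4 new (y, n, y, o)
  "ofqqnyo" → prefix "ofqqny" already present; 1 new (o)
  "qyfyyffonq" → prefix "qyfyy" already present; 5 new (f, f, o, n, q)
  "qyfyyf" → prefix "qyfyyf" already present; 0 new (none)
  "qyfyyyqo" → prefix "qyfyyy" already present; 2 new (q, o)
Total nodes = 6 + 1 + 7 + 5 + 2 + 3 + 0 + 2 + 4 + 2 + 4 + 1 + 5 + 0 + 2 = 44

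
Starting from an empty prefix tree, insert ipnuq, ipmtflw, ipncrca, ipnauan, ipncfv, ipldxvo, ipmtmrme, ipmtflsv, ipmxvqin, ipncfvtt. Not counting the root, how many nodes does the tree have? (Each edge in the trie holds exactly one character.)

Insert word by word; a character creates a node only if that edge doesn't already exist:
  "ipnuq" → 5 new (i, p, n, u, q)
  "ipmtflw" → prefix "ip" already present; 5 new (m, t, f, l, w)
  "ipncrca" → prefix "ipn" already present; 4 new (c, r, c, a)
  "ipnauan" → prefix "ipn" already present; 4 new (a, u, a, n)
  "ipncfv" → prefix "ipnc" already present; 2 new (f, v)
  "ipldxvo" → prefix "ip" already present; 5 new (l, d, x, v, o)
  "ipmtmrme" → prefix "ipmt" already present; 4 new (m, r, m, e)
  "ipmtflsv" → prefix "ipmtfl" already present; 2 new (s, v)
  "ipmxvqin" → prefix "ipm" already present; 5 new (x, v, q, i, n)
  "ipncfvtt" → prefix "ipncfv" already present; 2 new (t, t)
Total nodes = 5 + 5 + 4 + 4 + 2 + 5 + 4 + 2 + 5 + 2 = 38

38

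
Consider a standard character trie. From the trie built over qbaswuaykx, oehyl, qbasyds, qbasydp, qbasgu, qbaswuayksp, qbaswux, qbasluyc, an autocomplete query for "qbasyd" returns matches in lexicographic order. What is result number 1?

DFS of the "qbasyd" subtree visits, in order: "qbasydp", "qbasyds"
The 1st is qbasydp.

qbasydp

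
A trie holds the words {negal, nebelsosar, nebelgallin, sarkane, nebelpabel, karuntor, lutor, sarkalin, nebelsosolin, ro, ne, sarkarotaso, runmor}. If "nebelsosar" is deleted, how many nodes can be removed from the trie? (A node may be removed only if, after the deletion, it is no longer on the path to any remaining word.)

Walk "nebelsosar" from the leaf back toward the root, removing each node that no remaining word uses.
The suffix "ar" (2 nodes) is used only by "nebelsosar"; the node for "nebelsos" still has the child "o", so pruning stops there.
Nodes removed: 2

2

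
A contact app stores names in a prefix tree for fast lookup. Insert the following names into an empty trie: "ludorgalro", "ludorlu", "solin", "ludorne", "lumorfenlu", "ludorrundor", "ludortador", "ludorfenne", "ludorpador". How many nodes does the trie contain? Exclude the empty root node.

48

For each word, the new-node count is its length minus the longest prefix already in the trie:
  "ludorgalro" → 10 new (l, u, d, o, r, g, a, l, r, o)
  "ludorlu" → prefix "ludor" already present; 2 new (l, u)
  "solin" → 5 new (s, o, l, i, n)
  "ludorne" → prefix "ludor" already present; 2 new (n, e)
  "lumorfenlu" → prefix "lu" already present; 8 new (m, o, r, f, e, n, l, u)
  "ludorrundor" → prefix "ludor" already present; 6 new (r, u, n, d, o, r)
  "ludortador" → prefix "ludor" already present; 5 new (t, a, d, o, r)
  "ludorfenne" → prefix "ludor" already present; 5 new (f, e, n, n, e)
  "ludorpador" → prefix "ludor" already present; 5 new (p, a, d, o, r)
Total nodes = 10 + 2 + 5 + 2 + 8 + 6 + 5 + 5 + 5 = 48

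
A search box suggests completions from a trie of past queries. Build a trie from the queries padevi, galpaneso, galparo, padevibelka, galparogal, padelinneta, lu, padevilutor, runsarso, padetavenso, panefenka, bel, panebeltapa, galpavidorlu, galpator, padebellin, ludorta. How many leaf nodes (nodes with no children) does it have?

Leaves are exactly the stored words that no other stored word extends.
Those words: "bel", "galpaneso", "galparogal", "galpator", "galpavidorlu", "ludorta", "padebellin", "padelinneta", "padetavenso", "padevibelka", "padevilutor", "panebeltapa", "panefenka", "runsarso"
Leaf count: 14

14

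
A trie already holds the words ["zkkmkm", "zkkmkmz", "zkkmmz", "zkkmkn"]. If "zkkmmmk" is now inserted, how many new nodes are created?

2

"zkkmm" is already a path in the trie; the remaining "mk" must be added.
Each of the 2 remaining characters creates one node.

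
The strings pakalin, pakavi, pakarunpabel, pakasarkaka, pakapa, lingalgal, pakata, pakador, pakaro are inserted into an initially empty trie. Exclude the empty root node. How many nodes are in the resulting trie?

Insert word by word; a character creates a node only if that edge doesn't already exist:
  "pakalin" → 7 new (p, a, k, a, l, i, n)
  "pakavi" → prefix "paka" already present; 2 new (v, i)
  "pakarunpabel" → prefix "paka" already present; 8 new (r, u, n, p, a, b, e, l)
  "pakasarkaka" → prefix "paka" already present; 7 new (s, a, r, k, a, k, a)
  "pakapa" → prefix "paka" already present; 2 new (p, a)
  "lingalgal" → 9 new (l, i, n, g, a, l, g, a, l)
  "pakata" → prefix "paka" already present; 2 new (t, a)
  "pakador" → prefix "paka" already present; 3 new (d, o, r)
  "pakaro" → prefix "pakar" already present; 1 new (o)
Total nodes = 7 + 2 + 8 + 7 + 2 + 9 + 2 + 3 + 1 = 41

41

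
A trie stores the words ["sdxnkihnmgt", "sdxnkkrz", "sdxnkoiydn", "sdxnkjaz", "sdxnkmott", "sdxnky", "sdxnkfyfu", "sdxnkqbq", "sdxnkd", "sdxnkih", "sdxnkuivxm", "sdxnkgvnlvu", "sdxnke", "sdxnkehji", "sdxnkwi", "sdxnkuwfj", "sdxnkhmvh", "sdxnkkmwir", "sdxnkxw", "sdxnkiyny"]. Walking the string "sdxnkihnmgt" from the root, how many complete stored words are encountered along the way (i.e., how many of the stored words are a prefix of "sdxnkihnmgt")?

Traverse "sdxnkihnmgt" character by character; count nodes along the way that are marked as word ends.
Prefixes of the query that are stored words: "sdxnkih", "sdxnkihnmgt"
Count: 2

2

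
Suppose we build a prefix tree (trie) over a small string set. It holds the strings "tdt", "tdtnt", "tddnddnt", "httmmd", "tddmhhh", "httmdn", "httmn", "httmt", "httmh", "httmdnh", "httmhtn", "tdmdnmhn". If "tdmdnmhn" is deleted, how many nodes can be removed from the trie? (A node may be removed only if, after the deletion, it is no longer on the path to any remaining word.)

A node on "tdmdnmhn"'s path can go only if nothing else ends at it or branches off below it.
The suffix "mdnmhn" (6 nodes) is used only by "tdmdnmhn"; the node for "td" still has the child "t", so pruning stops there.
Nodes removed: 6

6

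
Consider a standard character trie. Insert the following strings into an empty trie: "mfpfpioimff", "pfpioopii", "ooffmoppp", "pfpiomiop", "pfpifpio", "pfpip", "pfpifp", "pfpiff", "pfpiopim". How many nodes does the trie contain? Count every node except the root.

42

Insert word by word; a character creates a node only if that edge doesn't already exist:
  "mfpfpioimff" → 11 new (m, f, p, f, p, i, o, i, m, f, f)
  "pfpioopii" → 9 new (p, f, p, i, o, o, p, i, i)
  "ooffmoppp" → 9 new (o, o, f, f, m, o, p, p, p)
  "pfpiomiop" → prefix "pfpio" already present; 4 new (m, i, o, p)
  "pfpifpio" → prefix "pfpi" already present; 4 new (f, p, i, o)
  "pfpip" → prefix "pfpi" already present; 1 new (p)
  "pfpifp" → prefix "pfpifp" already present; 0 new (none)
  "pfpiff" → prefix "pfpif" already present; 1 new (f)
  "pfpiopim" → prefix "pfpio" already present; 3 new (p, i, m)
Total nodes = 11 + 9 + 9 + 4 + 4 + 1 + 0 + 1 + 3 = 42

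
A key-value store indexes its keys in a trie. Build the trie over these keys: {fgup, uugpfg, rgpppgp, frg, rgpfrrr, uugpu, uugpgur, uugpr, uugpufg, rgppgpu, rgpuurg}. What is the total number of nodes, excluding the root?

Insert word by word; a character creates a node only if that edge doesn't already exist:
  "fgup" → 4 new (f, g, u, p)
  "uugpfg" → 6 new (u, u, g, p, f, g)
  "rgpppgp" → 7 new (r, g, p, p, p, g, p)
  "frg" → prefix "f" already present; 2 new (r, g)
  "rgpfrrr" → prefix "rgp" already present; 4 new (f, r, r, r)
  "uugpu" → prefix "uugp" already present; 1 new (u)
  "uugpgur" → prefix "uugp" already present; 3 new (g, u, r)
  "uugpr" → prefix "uugp" already present; 1 new (r)
  "uugpufg" → prefix "uugpu" already present; 2 new (f, g)
  "rgppgpu" → prefix "rgpp" already present; 3 new (g, p, u)
  "rgpuurg" → prefix "rgp" already present; 4 new (u, u, r, g)
Total nodes = 4 + 6 + 7 + 2 + 4 + 1 + 3 + 1 + 2 + 3 + 4 = 37

37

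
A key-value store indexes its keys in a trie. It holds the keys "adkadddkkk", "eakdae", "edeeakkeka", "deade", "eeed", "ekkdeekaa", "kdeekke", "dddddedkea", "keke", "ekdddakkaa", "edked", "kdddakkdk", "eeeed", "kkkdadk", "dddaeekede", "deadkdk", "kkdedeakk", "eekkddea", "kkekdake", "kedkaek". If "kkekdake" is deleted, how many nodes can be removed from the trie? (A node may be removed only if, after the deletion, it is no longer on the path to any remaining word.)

Walk "kkekdake" from the leaf back toward the root, removing each node that no remaining word uses.
The suffix "ekdake" (6 nodes) is used only by "kkekdake"; the node for "kk" still has the child "k", so pruning stops there.
Nodes removed: 6

6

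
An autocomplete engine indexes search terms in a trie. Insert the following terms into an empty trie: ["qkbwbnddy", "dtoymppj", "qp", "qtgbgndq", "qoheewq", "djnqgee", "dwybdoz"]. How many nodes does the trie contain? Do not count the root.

Insert word by word; a character creates a node only if that edge doesn't already exist:
  "qkbwbnddy" → 9 new (q, k, b, w, b, n, d, d, y)
  "dtoymppj" → 8 new (d, t, o, y, m, p, p, j)
  "qp" → prefix "q" already present; 1 new (p)
  "qtgbgndq" → prefix "q" already present; 7 new (t, g, b, g, n, d, q)
  "qoheewq" → prefix "q" already present; 6 new (o, h, e, e, w, q)
  "djnqgee" → prefix "d" already present; 6 new (j, n, q, g, e, e)
  "dwybdoz" → prefix "d" already present; 6 new (w, y, b, d, o, z)
Total nodes = 9 + 8 + 1 + 7 + 6 + 6 + 6 = 43

43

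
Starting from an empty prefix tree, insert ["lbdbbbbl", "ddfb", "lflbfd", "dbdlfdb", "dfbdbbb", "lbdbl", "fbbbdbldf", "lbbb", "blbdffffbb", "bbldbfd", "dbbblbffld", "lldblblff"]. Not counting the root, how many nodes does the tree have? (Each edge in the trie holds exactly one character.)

73

Trace insertions, counting only characters that open a new branch:
  "lbdbbbbl" → 8 new (l, b, d, b, b, b, b, l)
  "ddfb" → 4 new (d, d, f, b)
  "lflbfd" → prefix "l" already present; 5 new (f, l, b, f, d)
  "dbdlfdb" → prefix "d" already present; 6 new (b, d, l, f, d, b)
  "dfbdbbb" → prefix "d" already present; 6 new (f, b, d, b, b, b)
  "lbdbl" → prefix "lbdb" already present; 1 new (l)
  "fbbbdbldf" → 9 new (f, b, b, b, d, b, l, d, f)
  "lbbb" → prefix "lb" already present; 2 new (b, b)
  "blbdffffbb" → 10 new (b, l, b, d, f, f, f, f, b, b)
  "bbldbfd" → prefix "b" already present; 6 new (b, l, d, b, f, d)
  "dbbblbffld" → prefix "db" already present; 8 new (b, b, l, b, f, f, l, d)
  "lldblblff" → prefix "l" already present; 8 new (l, d, b, l, b, l, f, f)
Total nodes = 8 + 4 + 5 + 6 + 6 + 1 + 9 + 2 + 10 + 6 + 8 + 8 = 73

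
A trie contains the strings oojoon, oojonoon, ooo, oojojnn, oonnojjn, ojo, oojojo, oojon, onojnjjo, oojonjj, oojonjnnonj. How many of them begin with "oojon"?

4

Filter for entries beginning with "oojon":
Words under "oojon": oojon, oojonjj, oojonjnnonj, oojonoon
Count: 4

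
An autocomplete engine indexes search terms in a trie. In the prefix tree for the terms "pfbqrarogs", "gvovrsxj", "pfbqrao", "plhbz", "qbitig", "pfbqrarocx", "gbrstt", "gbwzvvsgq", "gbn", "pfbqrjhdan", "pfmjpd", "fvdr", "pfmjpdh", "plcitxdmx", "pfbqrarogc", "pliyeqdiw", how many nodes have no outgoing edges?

A leaf is a node with no children — equivalently, the end of a word that is not a proper prefix of any other stored word.
Those words: "fvdr", "gbn", "gbrstt", "gbwzvvsgq", "gvovrsxj", "pfbqrao", "pfbqrarocx", "pfbqrarogc", "pfbqrarogs", "pfbqrjhdan", "pfmjpdh", "plcitxdmx", "plhbz", "pliyeqdiw", "qbitig"
Leaf count: 15

15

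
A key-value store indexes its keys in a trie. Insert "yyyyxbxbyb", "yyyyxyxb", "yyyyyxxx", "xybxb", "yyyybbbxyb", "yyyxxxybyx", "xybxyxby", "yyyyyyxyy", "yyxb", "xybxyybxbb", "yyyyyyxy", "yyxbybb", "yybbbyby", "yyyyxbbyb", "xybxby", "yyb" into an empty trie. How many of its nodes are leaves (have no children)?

12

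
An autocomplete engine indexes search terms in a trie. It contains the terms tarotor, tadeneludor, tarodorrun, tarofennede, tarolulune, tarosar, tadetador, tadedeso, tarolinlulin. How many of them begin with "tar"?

Filter for entries beginning with "tar":
Matches: "tarodorrun", "tarofennede", "tarolinlulin", "tarolulune", "tarosar", "tarotor"
Count: 6

6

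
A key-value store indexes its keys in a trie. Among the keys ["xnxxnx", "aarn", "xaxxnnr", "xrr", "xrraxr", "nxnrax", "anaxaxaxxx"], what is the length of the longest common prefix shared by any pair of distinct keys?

3

The deepest shared node is where two words last agree before diverging.
"xrr" and "xrraxr" agree on "xrr" (3 characters) before diverging; nothing deeper is shared.
Longest shared-prefix length: 3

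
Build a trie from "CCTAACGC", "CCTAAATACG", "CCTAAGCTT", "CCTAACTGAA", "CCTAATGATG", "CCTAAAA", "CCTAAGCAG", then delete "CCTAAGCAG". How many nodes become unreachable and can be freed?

2

Walk "CCTAAGCAG" from the leaf back toward the root, removing each node that no remaining word uses.
The suffix "AG" (2 nodes) is used only by "CCTAAGCAG"; the node for "CCTAAGC" still has the child "T", so pruning stops there.
Nodes removed: 2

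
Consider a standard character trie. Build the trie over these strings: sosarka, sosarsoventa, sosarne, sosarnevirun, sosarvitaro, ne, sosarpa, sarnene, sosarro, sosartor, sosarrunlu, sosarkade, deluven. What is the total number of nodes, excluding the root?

Trace insertions, counting only characters that open a new branch:
  "sosarka" → 7 new (s, o, s, a, r, k, a)
  "sosarsoventa" → prefix "sosar" already present; 7 new (s, o, v, e, n, t, a)
  "sosarne" → prefix "sosar" already present; 2 new (n, e)
  "sosarnevirun" → prefix "sosarne" already present; 5 new (v, i, r, u, n)
  "sosarvitaro" → prefix "sosar" already present; 6 new (v, i, t, a, r, o)
  "ne" → 2 new (n, e)
  "sosarpa" → prefix "sosar" already present; 2 new (p, a)
  "sarnene" → prefix "s" already present; 6 new (a, r, n, e, n, e)
  "sosarro" → prefix "sosar" already present; 2 new (r, o)
  "sosartor" → prefix "sosar" already present; 3 new (t, o, r)
  "sosarrunlu" → prefix "sosarr" already present; 4 new (u, n, l, u)
  "sosarkade" → prefix "sosarka" already present; 2 new (d, e)
  "deluven" → 7 new (d, e, l, u, v, e, n)
Total nodes = 7 + 7 + 2 + 5 + 6 + 2 + 2 + 6 + 2 + 3 + 4 + 2 + 7 = 55

55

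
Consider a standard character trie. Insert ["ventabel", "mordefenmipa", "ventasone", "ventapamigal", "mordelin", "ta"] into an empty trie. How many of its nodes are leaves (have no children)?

6

A leaf is a node with no children — equivalently, the end of a word that is not a proper prefix of any other stored word.
Those words: "mordefenmipa", "mordelin", "ta", "ventabel", "ventapamigal", "ventasone"
Leaf count: 6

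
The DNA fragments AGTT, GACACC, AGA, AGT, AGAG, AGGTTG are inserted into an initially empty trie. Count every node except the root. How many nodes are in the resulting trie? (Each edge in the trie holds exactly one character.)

Count nodes per top-level branch (shared prefixes stored once):
  'A'-branch (AGA, AGAG, AGGTTG, AGT, AGTT): 10 nodes
  'G'-branch (GACACC): 6 nodes
Sum: 16

16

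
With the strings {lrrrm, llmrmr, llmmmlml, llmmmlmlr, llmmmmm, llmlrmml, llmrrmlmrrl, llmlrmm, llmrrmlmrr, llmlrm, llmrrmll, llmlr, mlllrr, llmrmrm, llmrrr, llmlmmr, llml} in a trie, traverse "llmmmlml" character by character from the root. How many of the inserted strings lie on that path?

Traverse "llmmmlml" character by character; count nodes along the way that are marked as word ends.
Prefixes of the query that are stored words: "llmmmlml"
Count: 1

1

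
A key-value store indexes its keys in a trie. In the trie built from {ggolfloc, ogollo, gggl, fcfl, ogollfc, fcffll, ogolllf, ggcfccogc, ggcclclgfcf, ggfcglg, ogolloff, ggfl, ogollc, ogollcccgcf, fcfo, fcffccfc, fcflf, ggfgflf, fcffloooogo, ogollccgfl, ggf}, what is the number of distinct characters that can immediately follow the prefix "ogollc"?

1

The children of the "ogollc" node are the distinct next characters among strings starting with "ogollc".
Characters that immediately follow "ogollc" among the stored strings: {c}.
That node has 1 child edge.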